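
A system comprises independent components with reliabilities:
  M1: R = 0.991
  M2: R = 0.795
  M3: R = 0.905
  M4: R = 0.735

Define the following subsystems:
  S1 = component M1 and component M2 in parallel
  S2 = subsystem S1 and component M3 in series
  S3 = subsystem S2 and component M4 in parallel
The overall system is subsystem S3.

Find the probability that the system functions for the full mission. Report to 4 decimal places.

0.9744

Parallel (M1 and M2): 1 − (1 − 0.991000)(1 − 0.795000) = 0.998155
Series ([0.998155] and M3): 0.998155 × 0.905000 = 0.903330
Parallel ([0.903330] and M4): 1 − (1 − 0.903330)(1 − 0.735000) = 0.9744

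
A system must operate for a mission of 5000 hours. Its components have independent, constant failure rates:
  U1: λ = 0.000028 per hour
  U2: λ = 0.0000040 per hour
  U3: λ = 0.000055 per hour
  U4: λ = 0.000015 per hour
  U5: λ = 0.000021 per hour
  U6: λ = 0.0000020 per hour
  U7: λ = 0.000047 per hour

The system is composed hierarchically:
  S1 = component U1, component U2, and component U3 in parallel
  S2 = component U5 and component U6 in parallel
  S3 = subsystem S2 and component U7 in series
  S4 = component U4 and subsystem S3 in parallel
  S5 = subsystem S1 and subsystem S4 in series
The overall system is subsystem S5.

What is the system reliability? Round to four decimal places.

0.9842

R(U1) = exp(−0.000028 × 5000) = 0.869358
R(U2) = exp(−0.0000040 × 5000) = 0.980199
R(U3) = exp(−0.000055 × 5000) = 0.759572
R(U4) = exp(−0.000015 × 5000) = 0.927743
R(U5) = exp(−0.000021 × 5000) = 0.900325
R(U6) = exp(−0.0000020 × 5000) = 0.990050
R(U7) = exp(−0.000047 × 5000) = 0.790571
Parallel (U1, U2, and U3): 1 − (1 − 0.869358)(1 − 0.980199)(1 − 0.759572) = 0.999378
Parallel (U5 and U6): 1 − (1 − 0.900325)(1 − 0.990050) = 0.999008
Series ([0.999008] and U7): 0.999008 × 0.790571 = 0.789787
Parallel (U4 and [0.789787]): 1 − (1 − 0.927743)(1 − 0.789787) = 0.984811
Series ([0.999378] and [0.984811]): 0.999378 × 0.984811 = 0.9842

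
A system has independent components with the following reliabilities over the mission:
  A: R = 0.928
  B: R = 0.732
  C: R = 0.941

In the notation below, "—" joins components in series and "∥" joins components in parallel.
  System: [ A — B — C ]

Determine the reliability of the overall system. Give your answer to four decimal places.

0.6392

Series (A, B, and C): 0.928000 × 0.732000 × 0.941000 = 0.6392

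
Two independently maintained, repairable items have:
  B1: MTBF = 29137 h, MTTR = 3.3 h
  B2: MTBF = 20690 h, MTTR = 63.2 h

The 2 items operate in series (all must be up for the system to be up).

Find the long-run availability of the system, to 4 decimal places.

0.9968

A(B1) = MTBF/(MTBF+MTTR) = 29137/(29137+3.3) = 0.999887
A(B2) = MTBF/(MTBF+MTTR) = 20690/(20690+63.2) = 0.996955
Series availability: 0.999887 × 0.996955 = 0.9968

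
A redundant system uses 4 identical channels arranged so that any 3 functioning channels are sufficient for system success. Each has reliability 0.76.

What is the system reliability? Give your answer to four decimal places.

0.7550

R = Σ_{i=3}^{4} C(4,i) p^i (1−p)^{4−i} with p = 0.76
C(4,3)·0.76^3·0.24^1 = 0.421417
C(4,4)·0.76^4·0.24^0 = 0.333622
Sum = 0.7550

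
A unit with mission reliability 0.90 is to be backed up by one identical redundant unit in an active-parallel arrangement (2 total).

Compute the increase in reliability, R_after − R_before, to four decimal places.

0.0900

R_before = 0.90
R_after = 1 − (1 − 0.90)^2 = 0.9900
ΔR = 0.9900 − 0.90 = 0.0900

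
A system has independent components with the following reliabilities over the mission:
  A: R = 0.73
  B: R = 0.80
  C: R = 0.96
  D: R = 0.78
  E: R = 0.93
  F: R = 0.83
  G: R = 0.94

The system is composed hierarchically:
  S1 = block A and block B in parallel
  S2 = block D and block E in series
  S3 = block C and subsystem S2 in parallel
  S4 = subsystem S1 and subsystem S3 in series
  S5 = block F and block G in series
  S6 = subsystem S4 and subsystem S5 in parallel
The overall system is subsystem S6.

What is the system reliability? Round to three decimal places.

0.986

Parallel (A and B): 1 − (1 − 0.73000)(1 − 0.80000) = 0.94600
Series (D and E): 0.78000 × 0.93000 = 0.72540
Parallel (C and [0.72540]): 1 − (1 − 0.96000)(1 − 0.72540) = 0.98902
Series ([0.94600] and [0.98902]): 0.94600 × 0.98902 = 0.93561
Series (F and G): 0.83000 × 0.94000 = 0.78020
Parallel ([0.93561] and [0.78020]): 1 − (1 − 0.93561)(1 − 0.78020) = 0.986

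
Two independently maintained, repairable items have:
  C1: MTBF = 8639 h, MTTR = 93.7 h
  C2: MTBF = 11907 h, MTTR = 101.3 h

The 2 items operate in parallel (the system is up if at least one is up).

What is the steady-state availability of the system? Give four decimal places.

A(C1) = MTBF/(MTBF+MTTR) = 8639/(8639+93.7) = 0.989270
A(C2) = MTBF/(MTBF+MTTR) = 11907/(11907+101.3) = 0.991564
Parallel availability: 1 − (1 − 0.989270)(1 − 0.991564) = 0.9999

0.9999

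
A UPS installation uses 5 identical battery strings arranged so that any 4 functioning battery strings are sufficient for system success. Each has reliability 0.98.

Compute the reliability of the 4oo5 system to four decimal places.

R = Σ_{i=4}^{5} C(5,i) p^i (1−p)^{5−i} with p = 0.98
C(5,4)·0.98^4·0.02^1 = 0.092237
C(5,5)·0.98^5·0.02^0 = 0.903921
Sum = 0.9962

0.9962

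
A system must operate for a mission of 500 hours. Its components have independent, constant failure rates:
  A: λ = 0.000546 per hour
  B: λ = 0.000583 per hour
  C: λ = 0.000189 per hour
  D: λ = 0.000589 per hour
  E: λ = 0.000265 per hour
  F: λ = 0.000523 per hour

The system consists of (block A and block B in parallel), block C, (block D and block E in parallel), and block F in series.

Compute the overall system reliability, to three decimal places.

R(A) = exp(−0.000546 × 500) = 0.76109
R(B) = exp(−0.000583 × 500) = 0.74714
R(C) = exp(−0.000189 × 500) = 0.90983
R(D) = exp(−0.000589 × 500) = 0.74490
R(E) = exp(−0.000265 × 500) = 0.87590
R(F) = exp(−0.000523 × 500) = 0.76990
Parallel (A and B): 1 − (1 − 0.76109)(1 − 0.74714) = 0.93959
Parallel (D and E): 1 − (1 − 0.74490)(1 − 0.87590) = 0.96834
Series ([0.93959], C, [0.96834], and F): 0.93959 × 0.90983 × 0.96834 × 0.76990 = 0.637

0.637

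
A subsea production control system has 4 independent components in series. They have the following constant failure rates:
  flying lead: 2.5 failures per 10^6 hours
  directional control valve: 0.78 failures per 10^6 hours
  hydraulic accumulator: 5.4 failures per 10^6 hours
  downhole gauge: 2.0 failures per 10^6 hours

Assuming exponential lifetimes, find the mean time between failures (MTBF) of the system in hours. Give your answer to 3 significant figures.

93600

Series of exponential components: λ_sys = Σ λ_i
λ_sys = 0.0000025 + 0.00000078 + 0.0000054 + 0.0000020 = 1.0680e-05 /h
MTBF = 1 / λ_sys = 93600 h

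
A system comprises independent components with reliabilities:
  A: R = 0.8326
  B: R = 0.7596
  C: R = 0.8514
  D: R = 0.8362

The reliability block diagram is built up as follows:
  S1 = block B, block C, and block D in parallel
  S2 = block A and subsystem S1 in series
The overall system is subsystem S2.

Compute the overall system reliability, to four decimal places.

Parallel (B, C, and D): 1 − (1 − 0.759600)(1 − 0.851400)(1 − 0.836200) = 0.994149
Series (A and [0.994149]): 0.832600 × 0.994149 = 0.8277

0.8277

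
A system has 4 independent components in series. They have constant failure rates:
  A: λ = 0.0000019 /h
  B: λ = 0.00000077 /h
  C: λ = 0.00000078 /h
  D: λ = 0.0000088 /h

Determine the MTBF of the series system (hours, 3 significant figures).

Series of exponential components: λ_sys = Σ λ_i
λ_sys = 0.0000019 + 0.00000077 + 0.00000078 + 0.0000088 = 1.2250e-05 /h
MTBF = 1 / λ_sys = 81600 h

81600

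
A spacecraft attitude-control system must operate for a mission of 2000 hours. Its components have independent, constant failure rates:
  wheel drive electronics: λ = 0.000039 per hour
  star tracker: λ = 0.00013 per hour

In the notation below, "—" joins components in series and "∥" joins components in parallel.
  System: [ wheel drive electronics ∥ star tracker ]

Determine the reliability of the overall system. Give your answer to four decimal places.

0.9828

R(wheel drive electronics) = exp(−0.000039 × 2000) = 0.924964
R(star tracker) = exp(−0.00013 × 2000) = 0.771052
Parallel (wheel drive electronics and star tracker): 1 − (1 − 0.924964)(1 − 0.771052) = 0.9828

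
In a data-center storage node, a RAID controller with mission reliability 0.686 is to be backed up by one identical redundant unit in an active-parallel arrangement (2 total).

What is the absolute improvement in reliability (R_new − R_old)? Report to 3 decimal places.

R_before = 0.686
R_after = 1 − (1 − 0.686)^2 = 0.901
ΔR = 0.901 − 0.686 = 0.215

0.215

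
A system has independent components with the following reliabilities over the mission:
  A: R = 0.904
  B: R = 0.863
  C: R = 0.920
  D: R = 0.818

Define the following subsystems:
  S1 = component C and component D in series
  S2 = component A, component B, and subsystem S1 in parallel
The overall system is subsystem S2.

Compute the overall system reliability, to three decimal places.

Series (C and D): 0.92000 × 0.81800 = 0.75256
Parallel (A, B, and [0.75256]): 1 − (1 − 0.90400)(1 − 0.86300)(1 − 0.75256) = 0.997

0.997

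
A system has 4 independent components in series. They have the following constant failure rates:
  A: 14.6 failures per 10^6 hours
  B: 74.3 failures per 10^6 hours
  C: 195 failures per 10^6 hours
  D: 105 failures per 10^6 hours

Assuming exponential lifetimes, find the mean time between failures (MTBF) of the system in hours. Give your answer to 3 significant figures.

Series of exponential components: λ_sys = Σ λ_i
λ_sys = 0.0000146 + 0.0000743 + 0.000195 + 0.000105 = 3.8890e-04 /h
MTBF = 1 / λ_sys = 2570 h

2570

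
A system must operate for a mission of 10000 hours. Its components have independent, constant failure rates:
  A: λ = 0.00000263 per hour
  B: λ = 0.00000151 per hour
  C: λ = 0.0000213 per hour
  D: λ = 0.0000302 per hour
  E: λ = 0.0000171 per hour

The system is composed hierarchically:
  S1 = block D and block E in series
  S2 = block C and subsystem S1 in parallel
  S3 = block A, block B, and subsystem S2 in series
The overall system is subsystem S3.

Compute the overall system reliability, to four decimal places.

0.8901

R(A) = exp(−0.00000263 × 10000) = 0.974043
R(B) = exp(−0.00000151 × 10000) = 0.985013
R(C) = exp(−0.0000213 × 10000) = 0.808156
R(D) = exp(−0.0000302 × 10000) = 0.739338
R(E) = exp(−0.0000171 × 10000) = 0.842822
Series (D and E): 0.739338 × 0.842822 = 0.623130
Parallel (C and [0.623130]): 1 − (1 − 0.808156)(1 − 0.623130) = 0.927700
Series (A, B, and [0.927700]): 0.974043 × 0.985013 × 0.927700 = 0.8901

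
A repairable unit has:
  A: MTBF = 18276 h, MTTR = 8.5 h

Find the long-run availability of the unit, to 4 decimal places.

A(A) = MTBF/(MTBF+MTTR) = 18276/(18276+8.5) = 0.9995

0.9995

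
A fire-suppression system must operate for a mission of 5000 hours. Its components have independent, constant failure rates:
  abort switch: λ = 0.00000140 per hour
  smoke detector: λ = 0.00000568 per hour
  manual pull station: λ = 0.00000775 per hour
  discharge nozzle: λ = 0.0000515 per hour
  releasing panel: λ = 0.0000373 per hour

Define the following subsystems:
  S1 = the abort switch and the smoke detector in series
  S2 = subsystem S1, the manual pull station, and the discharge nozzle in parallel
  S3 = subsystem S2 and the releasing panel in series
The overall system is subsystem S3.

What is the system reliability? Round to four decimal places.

R(abort switch) = exp(−0.00000140 × 5000) = 0.993024
R(smoke detector) = exp(−0.00000568 × 5000) = 0.971999
R(manual pull station) = exp(−0.00000775 × 5000) = 0.961991
R(discharge nozzle) = exp(−0.0000515 × 5000) = 0.772982
R(releasing panel) = exp(−0.0000373 × 5000) = 0.829859
Series (abort switch and smoke detector): 0.993024 × 0.971999 = 0.965218
Parallel ([0.965218], manual pull station, and discharge nozzle): 1 − (1 − 0.965218)(1 − 0.961991)(1 − 0.772982) = 0.999700
Series ([0.999700] and releasing panel): 0.999700 × 0.829859 = 0.8296

0.8296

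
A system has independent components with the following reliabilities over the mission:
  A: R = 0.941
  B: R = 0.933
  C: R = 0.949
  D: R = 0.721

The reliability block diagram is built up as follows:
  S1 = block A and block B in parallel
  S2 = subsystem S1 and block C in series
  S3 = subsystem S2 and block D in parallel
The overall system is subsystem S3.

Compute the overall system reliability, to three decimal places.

Parallel (A and B): 1 − (1 − 0.94100)(1 − 0.93300) = 0.99605
Series ([0.99605] and C): 0.99605 × 0.94900 = 0.94525
Parallel ([0.94525] and D): 1 − (1 − 0.94525)(1 − 0.72100) = 0.985

0.985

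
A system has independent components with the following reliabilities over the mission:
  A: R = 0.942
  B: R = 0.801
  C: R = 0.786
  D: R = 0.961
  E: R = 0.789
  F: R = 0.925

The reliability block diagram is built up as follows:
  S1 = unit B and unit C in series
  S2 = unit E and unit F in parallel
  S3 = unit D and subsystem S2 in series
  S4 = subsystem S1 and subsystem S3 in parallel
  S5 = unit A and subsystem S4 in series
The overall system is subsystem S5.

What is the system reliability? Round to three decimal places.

0.923

Series (B and C): 0.80100 × 0.78600 = 0.62959
Parallel (E and F): 1 − (1 − 0.78900)(1 − 0.92500) = 0.98418
Series (D and [0.98418]): 0.96100 × 0.98418 = 0.94580
Parallel ([0.62959] and [0.94580]): 1 − (1 − 0.62959)(1 − 0.94580) = 0.97992
Series (A and [0.97992]): 0.94200 × 0.97992 = 0.923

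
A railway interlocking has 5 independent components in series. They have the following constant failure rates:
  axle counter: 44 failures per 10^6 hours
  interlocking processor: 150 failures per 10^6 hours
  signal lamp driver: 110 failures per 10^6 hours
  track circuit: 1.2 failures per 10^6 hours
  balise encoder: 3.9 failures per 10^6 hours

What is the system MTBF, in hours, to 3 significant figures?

3240

Series of exponential components: λ_sys = Σ λ_i
λ_sys = 0.000044 + 0.00015 + 0.00011 + 0.0000012 + 0.0000039 = 3.0910e-04 /h
MTBF = 1 / λ_sys = 3240 h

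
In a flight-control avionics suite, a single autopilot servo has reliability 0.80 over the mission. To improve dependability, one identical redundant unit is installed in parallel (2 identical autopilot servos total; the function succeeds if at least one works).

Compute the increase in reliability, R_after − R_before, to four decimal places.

R_before = 0.80
R_after = 1 − (1 − 0.80)^2 = 0.9600
ΔR = 0.9600 − 0.80 = 0.1600

0.1600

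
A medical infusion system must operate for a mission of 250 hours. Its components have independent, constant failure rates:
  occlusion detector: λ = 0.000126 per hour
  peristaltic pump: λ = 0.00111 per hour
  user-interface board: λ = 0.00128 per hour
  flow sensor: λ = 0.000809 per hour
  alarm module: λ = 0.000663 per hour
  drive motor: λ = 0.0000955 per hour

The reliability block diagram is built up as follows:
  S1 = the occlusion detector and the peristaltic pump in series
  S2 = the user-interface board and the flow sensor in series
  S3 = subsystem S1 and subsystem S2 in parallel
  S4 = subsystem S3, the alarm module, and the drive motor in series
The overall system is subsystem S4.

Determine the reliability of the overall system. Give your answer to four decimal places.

R(occlusion detector) = exp(−0.000126 × 250) = 0.968991
R(peristaltic pump) = exp(−0.00111 × 250) = 0.757676
R(user-interface board) = exp(−0.00128 × 250) = 0.726149
R(flow sensor) = exp(−0.000809 × 250) = 0.816891
R(alarm module) = exp(−0.000663 × 250) = 0.847258
R(drive motor) = exp(−0.0000955 × 250) = 0.976408
Series (occlusion detector and peristaltic pump): 0.968991 × 0.757676 = 0.734181
Series (user-interface board and flow sensor): 0.726149 × 0.816891 = 0.593185
Parallel ([0.734181] and [0.593185]): 1 − (1 − 0.734181)(1 − 0.593185) = 0.891861
Series ([0.891861], alarm module, and drive motor): 0.891861 × 0.847258 × 0.976408 = 0.7378

0.7378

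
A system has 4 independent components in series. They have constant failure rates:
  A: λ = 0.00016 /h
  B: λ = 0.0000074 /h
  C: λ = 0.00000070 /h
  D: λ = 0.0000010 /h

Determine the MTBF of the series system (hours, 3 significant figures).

5910

Series of exponential components: λ_sys = Σ λ_i
λ_sys = 0.00016 + 0.0000074 + 0.00000070 + 0.0000010 = 1.6910e-04 /h
MTBF = 1 / λ_sys = 5910 h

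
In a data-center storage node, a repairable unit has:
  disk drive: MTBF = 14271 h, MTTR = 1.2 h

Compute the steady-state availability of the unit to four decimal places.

A(disk drive) = MTBF/(MTBF+MTTR) = 14271/(14271+1.2) = 0.9999

0.9999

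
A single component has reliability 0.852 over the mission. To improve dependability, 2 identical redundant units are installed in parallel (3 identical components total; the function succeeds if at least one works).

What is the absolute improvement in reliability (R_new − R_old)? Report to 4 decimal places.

0.1448

R_before = 0.852
R_after = 1 − (1 − 0.852)^3 = 0.9968
ΔR = 0.9968 − 0.852 = 0.1448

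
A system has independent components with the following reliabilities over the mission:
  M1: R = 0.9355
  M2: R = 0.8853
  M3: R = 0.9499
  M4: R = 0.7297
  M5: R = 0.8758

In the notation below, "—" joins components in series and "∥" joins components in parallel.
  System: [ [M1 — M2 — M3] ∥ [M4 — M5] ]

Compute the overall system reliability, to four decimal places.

0.9230

Series (M1, M2, and M3): 0.935500 × 0.885300 × 0.949900 = 0.786705
Series (M4 and M5): 0.729700 × 0.875800 = 0.639071
Parallel ([0.786705] and [0.639071]): 1 − (1 − 0.786705)(1 − 0.639071) = 0.9230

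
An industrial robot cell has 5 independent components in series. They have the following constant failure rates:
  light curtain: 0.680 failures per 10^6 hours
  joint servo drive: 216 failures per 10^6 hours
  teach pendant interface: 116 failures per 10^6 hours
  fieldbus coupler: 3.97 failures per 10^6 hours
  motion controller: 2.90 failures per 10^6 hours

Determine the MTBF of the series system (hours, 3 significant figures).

2950

Series of exponential components: λ_sys = Σ λ_i
λ_sys = 0.000000680 + 0.000216 + 0.000116 + 0.00000397 + 0.00000290 = 3.3955e-04 /h
MTBF = 1 / λ_sys = 2950 h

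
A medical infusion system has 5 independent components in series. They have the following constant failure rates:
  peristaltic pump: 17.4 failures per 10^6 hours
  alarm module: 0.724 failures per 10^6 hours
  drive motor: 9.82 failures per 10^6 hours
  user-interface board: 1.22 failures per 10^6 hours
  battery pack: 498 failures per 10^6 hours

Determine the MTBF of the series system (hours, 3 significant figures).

1900

Series of exponential components: λ_sys = Σ λ_i
λ_sys = 0.0000174 + 0.000000724 + 0.00000982 + 0.00000122 + 0.000498 = 5.2716e-04 /h
MTBF = 1 / λ_sys = 1900 h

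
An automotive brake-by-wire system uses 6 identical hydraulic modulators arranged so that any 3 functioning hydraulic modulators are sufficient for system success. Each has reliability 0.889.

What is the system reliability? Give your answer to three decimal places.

0.998

R = Σ_{i=3}^{6} C(6,i) p^i (1−p)^{6−i} with p = 0.889
C(6,3)·0.889^3·0.111^3 = 0.01922
C(6,4)·0.889^4·0.111^2 = 0.11544
C(6,5)·0.889^5·0.111^1 = 0.36981
C(6,6)·0.889^6·0.111^0 = 0.49364
Sum = 0.998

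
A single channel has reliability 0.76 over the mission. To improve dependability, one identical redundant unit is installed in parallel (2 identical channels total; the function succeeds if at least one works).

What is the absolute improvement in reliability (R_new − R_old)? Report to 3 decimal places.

0.182

R_before = 0.76
R_after = 1 − (1 − 0.76)^2 = 0.942
ΔR = 0.942 − 0.76 = 0.182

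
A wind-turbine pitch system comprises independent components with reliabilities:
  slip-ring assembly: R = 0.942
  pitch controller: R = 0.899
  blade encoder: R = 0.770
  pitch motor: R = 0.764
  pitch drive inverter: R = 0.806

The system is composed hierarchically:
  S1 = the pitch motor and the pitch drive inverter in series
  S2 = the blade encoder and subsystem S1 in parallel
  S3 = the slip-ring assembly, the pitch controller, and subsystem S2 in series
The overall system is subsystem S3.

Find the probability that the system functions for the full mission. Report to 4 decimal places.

Series (pitch motor and pitch drive inverter): 0.764000 × 0.806000 = 0.615784
Parallel (blade encoder and [0.615784]): 1 − (1 − 0.770000)(1 − 0.615784) = 0.911630
Series (slip-ring assembly, pitch controller, and [0.911630]): 0.942000 × 0.899000 × 0.911630 = 0.7720

0.7720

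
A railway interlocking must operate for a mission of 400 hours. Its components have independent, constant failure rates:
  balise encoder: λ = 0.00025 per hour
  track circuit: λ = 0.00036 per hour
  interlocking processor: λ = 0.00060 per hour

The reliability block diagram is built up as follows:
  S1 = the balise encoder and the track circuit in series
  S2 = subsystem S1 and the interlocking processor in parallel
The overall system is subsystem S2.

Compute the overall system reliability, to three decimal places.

R(balise encoder) = exp(−0.00025 × 400) = 0.90484
R(track circuit) = exp(−0.00036 × 400) = 0.86589
R(interlocking processor) = exp(−0.00060 × 400) = 0.78663
Series (balise encoder and track circuit): 0.90484 × 0.86589 = 0.78349
Parallel ([0.78349] and interlocking processor): 1 − (1 − 0.78349)(1 − 0.78663) = 0.954

0.954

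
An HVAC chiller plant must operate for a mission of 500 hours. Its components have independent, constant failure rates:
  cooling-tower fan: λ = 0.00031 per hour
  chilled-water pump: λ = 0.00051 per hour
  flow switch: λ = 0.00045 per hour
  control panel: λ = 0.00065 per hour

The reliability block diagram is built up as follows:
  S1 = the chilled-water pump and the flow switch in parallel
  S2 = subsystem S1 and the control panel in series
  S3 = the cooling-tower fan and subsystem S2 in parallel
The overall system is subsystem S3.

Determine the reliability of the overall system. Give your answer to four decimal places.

R(cooling-tower fan) = exp(−0.00031 × 500) = 0.856415
R(chilled-water pump) = exp(−0.00051 × 500) = 0.774916
R(flow switch) = exp(−0.00045 × 500) = 0.798516
R(control panel) = exp(−0.00065 × 500) = 0.722527
Parallel (chilled-water pump and flow switch): 1 − (1 − 0.774916)(1 − 0.798516) = 0.954649
Series ([0.954649] and control panel): 0.954649 × 0.722527 = 0.689760
Parallel (cooling-tower fan and [0.689760]): 1 − (1 − 0.856415)(1 − 0.689760) = 0.9555

0.9555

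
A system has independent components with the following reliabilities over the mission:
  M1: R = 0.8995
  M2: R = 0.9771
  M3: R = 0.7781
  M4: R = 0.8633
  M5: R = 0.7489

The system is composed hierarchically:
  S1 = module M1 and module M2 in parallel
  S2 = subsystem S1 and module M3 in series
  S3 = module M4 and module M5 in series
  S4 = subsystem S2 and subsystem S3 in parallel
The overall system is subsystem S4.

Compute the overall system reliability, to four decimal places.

0.9209

Parallel (M1 and M2): 1 − (1 − 0.899500)(1 − 0.977100) = 0.997699
Series ([0.997699] and M3): 0.997699 × 0.778100 = 0.776310
Series (M4 and M5): 0.863300 × 0.748900 = 0.646525
Parallel ([0.776310] and [0.646525]): 1 − (1 − 0.776310)(1 − 0.646525) = 0.9209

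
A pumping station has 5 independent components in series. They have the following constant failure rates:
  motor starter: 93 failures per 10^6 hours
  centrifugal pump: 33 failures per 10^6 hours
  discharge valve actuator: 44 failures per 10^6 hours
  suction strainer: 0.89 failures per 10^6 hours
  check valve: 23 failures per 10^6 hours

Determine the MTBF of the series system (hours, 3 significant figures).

5160

Series of exponential components: λ_sys = Σ λ_i
λ_sys = 0.000093 + 0.000033 + 0.000044 + 0.00000089 + 0.000023 = 1.9389e-04 /h
MTBF = 1 / λ_sys = 5160 h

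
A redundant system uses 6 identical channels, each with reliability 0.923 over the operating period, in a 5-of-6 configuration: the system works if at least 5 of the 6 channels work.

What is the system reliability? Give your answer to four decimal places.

R = Σ_{i=5}^{6} C(6,i) p^i (1−p)^{6−i} with p = 0.923
C(6,5)·0.923^5·0.077^1 = 0.309493
C(6,6)·0.923^6·0.077^0 = 0.618316
Sum = 0.9278

0.9278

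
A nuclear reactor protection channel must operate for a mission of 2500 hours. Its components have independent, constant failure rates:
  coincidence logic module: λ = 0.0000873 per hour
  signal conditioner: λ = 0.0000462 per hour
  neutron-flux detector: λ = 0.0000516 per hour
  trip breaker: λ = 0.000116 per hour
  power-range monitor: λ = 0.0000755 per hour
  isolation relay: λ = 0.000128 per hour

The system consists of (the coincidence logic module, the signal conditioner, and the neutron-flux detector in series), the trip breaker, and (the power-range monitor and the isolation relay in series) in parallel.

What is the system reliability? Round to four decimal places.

0.9628

R(coincidence logic module) = exp(−0.0000873 × 2500) = 0.803924
R(signal conditioner) = exp(−0.0000462 × 2500) = 0.890921
R(neutron-flux detector) = exp(−0.0000516 × 2500) = 0.878974
R(trip breaker) = exp(−0.000116 × 2500) = 0.748264
R(power-range monitor) = exp(−0.0000755 × 2500) = 0.827993
R(isolation relay) = exp(−0.000128 × 2500) = 0.726149
Series (coincidence logic module, signal conditioner, and neutron-flux detector): 0.803924 × 0.890921 × 0.878974 = 0.629550
Series (power-range monitor and isolation relay): 0.827993 × 0.726149 = 0.601246
Parallel ([0.629550], trip breaker, and [0.601246]): 1 − (1 − 0.629550)(1 − 0.748264)(1 − 0.601246) = 0.9628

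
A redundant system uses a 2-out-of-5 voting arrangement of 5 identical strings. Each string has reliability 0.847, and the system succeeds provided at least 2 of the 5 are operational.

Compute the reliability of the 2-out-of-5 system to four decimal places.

R = Σ_{i=2}^{5} C(5,i) p^i (1−p)^{5−i} with p = 0.847
C(5,2)·0.847^2·0.153^3 = 0.025695
C(5,3)·0.847^3·0.153^2 = 0.142244
C(5,4)·0.847^4·0.153^1 = 0.393727
C(5,5)·0.847^5·0.153^0 = 0.435930
Sum = 0.9976

0.9976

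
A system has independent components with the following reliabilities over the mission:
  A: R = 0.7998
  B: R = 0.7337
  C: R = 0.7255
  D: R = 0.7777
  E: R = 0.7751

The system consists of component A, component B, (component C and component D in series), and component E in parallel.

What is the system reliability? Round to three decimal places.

Series (C and D): 0.72550 × 0.77770 = 0.56422
Parallel (A, B, [0.56422], and E): 1 − (1 − 0.79980)(1 − 0.73370)(1 − 0.56422)(1 − 0.77510) = 0.995

0.995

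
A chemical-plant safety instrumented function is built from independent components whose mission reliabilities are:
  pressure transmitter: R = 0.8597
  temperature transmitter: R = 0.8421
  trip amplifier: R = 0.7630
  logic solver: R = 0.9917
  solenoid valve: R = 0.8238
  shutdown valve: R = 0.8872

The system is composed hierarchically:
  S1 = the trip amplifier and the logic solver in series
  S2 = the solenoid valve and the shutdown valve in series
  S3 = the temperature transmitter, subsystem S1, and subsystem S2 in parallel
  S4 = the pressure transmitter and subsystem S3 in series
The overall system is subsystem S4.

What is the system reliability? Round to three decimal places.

Series (trip amplifier and logic solver): 0.76300 × 0.99170 = 0.75667
Series (solenoid valve and shutdown valve): 0.82380 × 0.88720 = 0.73088
Parallel (temperature transmitter, [0.75667], and [0.73088]): 1 − (1 − 0.84210)(1 − 0.75667)(1 − 0.73088) = 0.98966
Series (pressure transmitter and [0.98966]): 0.85970 × 0.98966 = 0.851

0.851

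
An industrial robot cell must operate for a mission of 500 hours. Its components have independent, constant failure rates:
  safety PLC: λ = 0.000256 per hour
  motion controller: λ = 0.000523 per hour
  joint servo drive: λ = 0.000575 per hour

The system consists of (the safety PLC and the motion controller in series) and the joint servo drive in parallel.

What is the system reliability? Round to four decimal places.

R(safety PLC) = exp(−0.000256 × 500) = 0.879853
R(motion controller) = exp(−0.000523 × 500) = 0.769896
R(joint servo drive) = exp(−0.000575 × 500) = 0.750137
Series (safety PLC and motion controller): 0.879853 × 0.769896 = 0.677395
Parallel ([0.677395] and joint servo drive): 1 − (1 − 0.677395)(1 − 0.750137) = 0.9194

0.9194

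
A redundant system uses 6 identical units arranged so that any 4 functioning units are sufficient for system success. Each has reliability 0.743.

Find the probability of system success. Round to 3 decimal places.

R = Σ_{i=4}^{6} C(6,i) p^i (1−p)^{6−i} with p = 0.743
C(6,4)·0.743^4·0.257^2 = 0.30193
C(6,5)·0.743^5·0.257^1 = 0.34916
C(6,6)·0.743^6·0.257^0 = 0.16824
Sum = 0.819

0.819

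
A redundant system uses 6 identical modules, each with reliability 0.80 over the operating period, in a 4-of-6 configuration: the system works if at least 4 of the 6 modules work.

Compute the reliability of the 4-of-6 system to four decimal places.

0.9011

R = Σ_{i=4}^{6} C(6,i) p^i (1−p)^{6−i} with p = 0.80
C(6,4)·0.80^4·0.20^2 = 0.245760
C(6,5)·0.80^5·0.20^1 = 0.393216
C(6,6)·0.80^6·0.20^0 = 0.262144
Sum = 0.9011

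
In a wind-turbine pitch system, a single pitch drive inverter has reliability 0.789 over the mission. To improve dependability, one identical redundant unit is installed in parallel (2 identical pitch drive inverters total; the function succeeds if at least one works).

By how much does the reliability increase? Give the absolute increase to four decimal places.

R_before = 0.789
R_after = 1 − (1 − 0.789)^2 = 0.9555
ΔR = 0.9555 − 0.789 = 0.1665

0.1665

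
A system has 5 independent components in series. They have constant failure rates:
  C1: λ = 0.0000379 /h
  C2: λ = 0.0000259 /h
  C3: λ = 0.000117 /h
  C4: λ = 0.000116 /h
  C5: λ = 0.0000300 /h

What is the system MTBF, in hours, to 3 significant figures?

Series of exponential components: λ_sys = Σ λ_i
λ_sys = 0.0000379 + 0.0000259 + 0.000117 + 0.000116 + 0.0000300 = 3.2680e-04 /h
MTBF = 1 / λ_sys = 3060 h

3060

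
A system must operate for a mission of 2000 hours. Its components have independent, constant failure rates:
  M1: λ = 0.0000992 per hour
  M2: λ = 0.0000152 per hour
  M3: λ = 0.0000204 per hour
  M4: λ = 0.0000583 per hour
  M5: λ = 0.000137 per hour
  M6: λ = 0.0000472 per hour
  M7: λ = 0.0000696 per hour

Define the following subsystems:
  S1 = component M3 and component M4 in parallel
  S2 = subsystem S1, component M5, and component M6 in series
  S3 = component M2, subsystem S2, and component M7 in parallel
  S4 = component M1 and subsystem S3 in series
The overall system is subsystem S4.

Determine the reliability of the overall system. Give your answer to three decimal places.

0.819

R(M1) = exp(−0.0000992 × 2000) = 0.82004
R(M2) = exp(−0.0000152 × 2000) = 0.97006
R(M3) = exp(−0.0000204 × 2000) = 0.96002
R(M4) = exp(−0.0000583 × 2000) = 0.88994
R(M5) = exp(−0.000137 × 2000) = 0.76033
R(M6) = exp(−0.0000472 × 2000) = 0.90992
R(M7) = exp(−0.0000696 × 2000) = 0.87005
Parallel (M3 and M4): 1 − (1 − 0.96002)(1 − 0.88994) = 0.99560
Series ([0.99560], M5, and M6): 0.99560 × 0.76033 × 0.90992 = 0.68880
Parallel (M2, [0.68880], and M7): 1 − (1 − 0.97006)(1 − 0.68880)(1 − 0.87005) = 0.99879
Series (M1 and [0.99879]): 0.82004 × 0.99879 = 0.819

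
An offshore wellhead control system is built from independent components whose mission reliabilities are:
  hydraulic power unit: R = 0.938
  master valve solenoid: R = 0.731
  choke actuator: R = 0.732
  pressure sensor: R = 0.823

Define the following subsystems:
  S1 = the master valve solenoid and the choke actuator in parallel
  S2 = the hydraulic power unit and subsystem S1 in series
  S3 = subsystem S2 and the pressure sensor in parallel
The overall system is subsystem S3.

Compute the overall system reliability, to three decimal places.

Parallel (master valve solenoid and choke actuator): 1 − (1 − 0.73100)(1 − 0.73200) = 0.92791
Series (hydraulic power unit and [0.92791]): 0.93800 × 0.92791 = 0.87038
Parallel ([0.87038] and pressure sensor): 1 − (1 − 0.87038)(1 − 0.82300) = 0.977

0.977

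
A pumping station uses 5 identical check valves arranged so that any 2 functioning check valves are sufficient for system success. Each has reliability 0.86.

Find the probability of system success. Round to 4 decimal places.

R = Σ_{i=2}^{5} C(5,i) p^i (1−p)^{5−i} with p = 0.86
C(5,2)·0.86^2·0.14^3 = 0.020295
C(5,3)·0.86^3·0.14^2 = 0.124667
C(5,4)·0.86^4·0.14^1 = 0.382906
C(5,5)·0.86^5·0.14^0 = 0.470427
Sum = 0.9983

0.9983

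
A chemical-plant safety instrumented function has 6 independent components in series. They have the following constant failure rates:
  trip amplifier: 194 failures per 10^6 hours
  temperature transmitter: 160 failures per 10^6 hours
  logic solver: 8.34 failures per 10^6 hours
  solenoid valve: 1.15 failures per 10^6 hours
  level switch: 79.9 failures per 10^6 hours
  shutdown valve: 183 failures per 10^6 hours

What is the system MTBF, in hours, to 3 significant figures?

Series of exponential components: λ_sys = Σ λ_i
λ_sys = 0.000194 + 0.000160 + 0.00000834 + 0.00000115 + 0.0000799 + 0.000183 = 6.2639e-04 /h
MTBF = 1 / λ_sys = 1600 h

1600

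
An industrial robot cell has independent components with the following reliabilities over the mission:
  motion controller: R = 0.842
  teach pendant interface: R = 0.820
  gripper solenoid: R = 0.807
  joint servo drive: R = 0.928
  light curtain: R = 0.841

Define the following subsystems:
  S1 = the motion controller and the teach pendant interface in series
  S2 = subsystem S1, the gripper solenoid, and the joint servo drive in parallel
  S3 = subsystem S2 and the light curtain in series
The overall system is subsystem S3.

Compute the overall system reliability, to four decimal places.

0.8374

Series (motion controller and teach pendant interface): 0.842000 × 0.820000 = 0.690440
Parallel ([0.690440], gripper solenoid, and joint servo drive): 1 − (1 − 0.690440)(1 − 0.807000)(1 − 0.928000) = 0.995698
Series ([0.995698] and light curtain): 0.995698 × 0.841000 = 0.8374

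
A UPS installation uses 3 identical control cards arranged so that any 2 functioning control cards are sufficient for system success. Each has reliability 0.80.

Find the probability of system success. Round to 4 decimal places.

0.8960

R = Σ_{i=2}^{3} C(3,i) p^i (1−p)^{3−i} with p = 0.80
C(3,2)·0.80^2·0.20^1 = 0.384000
C(3,3)·0.80^3·0.20^0 = 0.512000
Sum = 0.8960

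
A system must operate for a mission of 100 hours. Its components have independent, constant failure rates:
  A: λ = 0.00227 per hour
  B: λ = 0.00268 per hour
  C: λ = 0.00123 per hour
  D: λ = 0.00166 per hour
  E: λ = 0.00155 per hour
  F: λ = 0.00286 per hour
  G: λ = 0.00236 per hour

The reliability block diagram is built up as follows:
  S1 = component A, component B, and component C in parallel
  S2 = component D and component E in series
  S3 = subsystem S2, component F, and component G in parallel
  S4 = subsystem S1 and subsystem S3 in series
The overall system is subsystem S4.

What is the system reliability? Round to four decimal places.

R(A) = exp(−0.00227 × 100) = 0.796921
R(B) = exp(−0.00268 × 100) = 0.764908
R(C) = exp(−0.00123 × 100) = 0.884264
R(D) = exp(−0.00166 × 100) = 0.847046
R(E) = exp(−0.00155 × 100) = 0.856415
R(F) = exp(−0.00286 × 100) = 0.751263
R(G) = exp(−0.00236 × 100) = 0.789781
Parallel (A, B, and C): 1 − (1 − 0.796921)(1 − 0.764908)(1 − 0.884264) = 0.994475
Series (D and E): 0.847046 × 0.856415 = 0.725423
Parallel ([0.725423], F, and G): 1 − (1 − 0.725423)(1 − 0.751263)(1 − 0.789781) = 0.985643
Series ([0.994475] and [0.985643]): 0.994475 × 0.985643 = 0.9802

0.9802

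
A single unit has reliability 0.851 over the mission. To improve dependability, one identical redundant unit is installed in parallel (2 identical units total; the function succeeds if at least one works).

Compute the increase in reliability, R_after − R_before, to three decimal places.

R_before = 0.851
R_after = 1 − (1 − 0.851)^2 = 0.978
ΔR = 0.978 − 0.851 = 0.127

0.127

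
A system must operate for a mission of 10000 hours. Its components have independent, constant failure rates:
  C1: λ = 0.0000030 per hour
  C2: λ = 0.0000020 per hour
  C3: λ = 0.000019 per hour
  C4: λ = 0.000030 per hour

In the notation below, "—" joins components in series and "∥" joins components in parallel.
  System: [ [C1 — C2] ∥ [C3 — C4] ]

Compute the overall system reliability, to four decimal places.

R(C1) = exp(−0.0000030 × 10000) = 0.970446
R(C2) = exp(−0.0000020 × 10000) = 0.980199
R(C3) = exp(−0.000019 × 10000) = 0.826959
R(C4) = exp(−0.000030 × 10000) = 0.740818
Series (C1 and C2): 0.970446 × 0.980199 = 0.951230
Series (C3 and C4): 0.826959 × 0.740818 = 0.612626
Parallel ([0.951230] and [0.612626]): 1 − (1 − 0.951230)(1 − 0.612626) = 0.9811

0.9811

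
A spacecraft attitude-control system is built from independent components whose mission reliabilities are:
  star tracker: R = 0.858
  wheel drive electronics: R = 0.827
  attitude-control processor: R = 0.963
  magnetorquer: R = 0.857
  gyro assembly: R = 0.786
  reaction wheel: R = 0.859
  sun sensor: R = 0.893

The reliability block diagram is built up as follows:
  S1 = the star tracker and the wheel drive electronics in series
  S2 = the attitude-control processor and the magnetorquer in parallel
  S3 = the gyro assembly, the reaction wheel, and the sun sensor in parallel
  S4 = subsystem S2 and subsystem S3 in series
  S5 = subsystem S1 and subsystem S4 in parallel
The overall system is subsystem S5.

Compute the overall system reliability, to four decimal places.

0.9975

Series (star tracker and wheel drive electronics): 0.858000 × 0.827000 = 0.709566
Parallel (attitude-control processor and magnetorquer): 1 − (1 − 0.963000)(1 − 0.857000) = 0.994709
Parallel (gyro assembly, reaction wheel, and sun sensor): 1 − (1 − 0.786000)(1 − 0.859000)(1 − 0.893000) = 0.996771
Series ([0.994709] and [0.996771]): 0.994709 × 0.996771 = 0.991497
Parallel ([0.709566] and [0.991497]): 1 − (1 − 0.709566)(1 − 0.991497) = 0.9975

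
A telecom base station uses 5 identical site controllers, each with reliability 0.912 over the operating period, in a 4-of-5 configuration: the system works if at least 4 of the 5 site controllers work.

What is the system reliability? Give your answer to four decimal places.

0.9353

R = Σ_{i=4}^{5} C(5,i) p^i (1−p)^{5−i} with p = 0.912
C(5,4)·0.912^4·0.088^1 = 0.304391
C(5,5)·0.912^5·0.088^0 = 0.630920
Sum = 0.9353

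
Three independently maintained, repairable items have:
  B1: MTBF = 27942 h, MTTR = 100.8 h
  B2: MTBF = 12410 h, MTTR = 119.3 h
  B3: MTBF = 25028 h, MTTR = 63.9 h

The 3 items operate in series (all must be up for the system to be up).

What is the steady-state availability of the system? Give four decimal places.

A(B1) = MTBF/(MTBF+MTTR) = 27942/(27942+100.8) = 0.996405
A(B2) = MTBF/(MTBF+MTTR) = 12410/(12410+119.3) = 0.990478
A(B3) = MTBF/(MTBF+MTTR) = 25028/(25028+63.9) = 0.997453
Series availability: 0.996405 × 0.990478 × 0.997453 = 0.9844

0.9844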